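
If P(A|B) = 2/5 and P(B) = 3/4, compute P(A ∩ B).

By definition, P(A|B) = P(A ∩ B) / P(B)
So P(A ∩ B) = P(A|B) × P(B)
= 2/5 × 3/4
= 3/10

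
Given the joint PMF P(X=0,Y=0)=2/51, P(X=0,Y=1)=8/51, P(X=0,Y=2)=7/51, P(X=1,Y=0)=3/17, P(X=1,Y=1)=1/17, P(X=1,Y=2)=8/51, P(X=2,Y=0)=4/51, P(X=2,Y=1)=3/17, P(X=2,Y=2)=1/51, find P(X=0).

P(X=0) = P(X=0,Y=0) + P(X=0,Y=1) + P(X=0,Y=2)
= 2/51 + 8/51 + 7/51
= 1/3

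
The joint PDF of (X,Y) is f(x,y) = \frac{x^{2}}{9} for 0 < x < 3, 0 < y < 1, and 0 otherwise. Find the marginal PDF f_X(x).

f_X(x) = ∫_0^1 f(x,y) dy
= ∫_0^1 \frac{x^{2}}{9} dy
= \frac{x^{2}}{9} for 0 < x < 3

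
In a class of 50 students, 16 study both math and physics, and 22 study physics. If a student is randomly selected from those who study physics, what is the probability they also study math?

P(A ∩ B) = 16/50 = 8/25
P(B) = 22/50 = 11/25
P(A|B) = P(A ∩ B) / P(B) = (8/25) / (11/25) = 8/11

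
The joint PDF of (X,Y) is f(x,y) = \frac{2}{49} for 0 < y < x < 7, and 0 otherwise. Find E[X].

f_X(x) = ∫_0^x \frac{2}{49} dy = \frac{2 x}{49}
E[X] = ∫_0^7 x × (\frac{2 x}{49}) dx = \frac{14}{3}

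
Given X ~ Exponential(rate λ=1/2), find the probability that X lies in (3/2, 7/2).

P(3/2 < X < 7/2) = ∫_{3/2}^{7/2} f(x) dx
where f(x) = \frac{e^{- \frac{x}{2}}}{2}
= - \frac{1 - e}{e^{\frac{7}{4}}}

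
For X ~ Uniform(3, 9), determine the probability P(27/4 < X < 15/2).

P(27/4 < X < 15/2) = ∫_{27/4}^{15/2} f(x) dx
where f(x) = \frac{1}{6}
= \frac{1}{8}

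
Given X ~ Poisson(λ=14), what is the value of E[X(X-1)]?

E[X(X-1)] = E[X² - X] = E[X²] - E[X]
E[X] = 14
E[X²] = Var(X) + (E[X])² = 14 + (14)² = 210
E[X(X-1)] = 210 - 14 = 196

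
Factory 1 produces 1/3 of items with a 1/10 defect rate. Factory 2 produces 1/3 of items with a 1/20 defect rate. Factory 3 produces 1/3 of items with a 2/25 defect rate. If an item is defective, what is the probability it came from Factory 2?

Using Bayes' theorem:
P(F1) = 1/3, P(D|F1) = 1/10
P(F2) = 1/3, P(D|F2) = 1/20
P(F3) = 1/3, P(D|F3) = 2/25
P(D) = P(D|F1)P(F1) + P(D|F2)P(F2) + P(D|F3)P(F3)
     = \frac{23}{300}
P(F2|D) = P(D|F2)P(F2) / P(D)
= \frac{5}{23}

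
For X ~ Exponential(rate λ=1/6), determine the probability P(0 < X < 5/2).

P(0 < X < 5/2) = ∫_{0}^{5/2} f(x) dx
where f(x) = \frac{e^{- \frac{x}{6}}}{6}
= 1 - e^{- \frac{5}{12}}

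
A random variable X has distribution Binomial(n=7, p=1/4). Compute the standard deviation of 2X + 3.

For X ~ Binomial(n=7, p=1/4):
Var(X) = \frac{21}{16}
SD(X) = √(Var(X)) = √(\frac{21}{16}) = \frac{\sqrt{21}}{4}
SD(2X + 3) = |2| × SD(X) = 2 × \frac{\sqrt{21}}{4} = \frac{\sqrt{21}}{2}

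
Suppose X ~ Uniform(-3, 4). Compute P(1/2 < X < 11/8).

P(1/2 < X < 11/8) = ∫_{1/2}^{11/8} f(x) dx
where f(x) = \frac{1}{7}
= \frac{1}{8}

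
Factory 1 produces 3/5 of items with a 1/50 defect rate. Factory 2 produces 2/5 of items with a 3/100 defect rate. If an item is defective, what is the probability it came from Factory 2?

Using Bayes' theorem:
P(F1) = 3/5, P(D|F1) = 1/50
P(F2) = 2/5, P(D|F2) = 3/100
P(D) = P(D|F1)P(F1) + P(D|F2)P(F2)
     = \frac{3}{125}
P(F2|D) = P(D|F2)P(F2) / P(D)
= \frac{1}{2}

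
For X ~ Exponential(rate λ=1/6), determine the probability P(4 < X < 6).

P(4 < X < 6) = ∫_{4}^{6} f(x) dx
where f(x) = \frac{e^{- \frac{x}{6}}}{6}
= - \frac{1}{e} + e^{- \frac{2}{3}}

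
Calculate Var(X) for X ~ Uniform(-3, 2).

For X ~ Uniform(-3, 2):
Var(X) = \frac{25}{12}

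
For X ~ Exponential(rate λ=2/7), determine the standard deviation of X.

For X ~ Exponential(rate λ=2/7):
Var(X) = \frac{49}{4}
SD(X) = √(Var(X)) = √(\frac{49}{4}) = \frac{7}{2}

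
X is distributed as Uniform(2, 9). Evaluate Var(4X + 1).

For X ~ Uniform(2, 9):
Var(X) = \frac{49}{12}
Var(4X + 1) = (4)² × Var(X) = 16 × \frac{49}{12} = \frac{196}{3}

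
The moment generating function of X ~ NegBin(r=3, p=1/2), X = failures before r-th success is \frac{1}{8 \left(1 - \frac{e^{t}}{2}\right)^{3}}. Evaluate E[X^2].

To find E[X^2], compute M^(2)(0):
M^(1)(t) = \frac{3 e^{t}}{16 \left(1 - \frac{e^{t}}{2}\right)^{4}}
M^(2)(t) = \frac{3 e^{t}}{16 \left(1 - \frac{e^{t}}{2}\right)^{4}} + \frac{3 e^{2 t}}{8 \left(1 - \frac{e^{t}}{2}\right)^{5}}
M^(2)(0) = 15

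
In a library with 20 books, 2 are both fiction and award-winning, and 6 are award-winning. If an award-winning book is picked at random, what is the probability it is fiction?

P(A ∩ B) = 2/20 = 1/10
P(B) = 6/20 = 3/10
P(A|B) = P(A ∩ B) / P(B) = (1/10) / (3/10) = 1/3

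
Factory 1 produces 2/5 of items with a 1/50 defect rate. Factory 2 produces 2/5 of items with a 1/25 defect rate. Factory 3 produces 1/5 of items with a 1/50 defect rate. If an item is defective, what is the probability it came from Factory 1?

Using Bayes' theorem:
P(F1) = 2/5, P(D|F1) = 1/50
P(F2) = 2/5, P(D|F2) = 1/25
P(F3) = 1/5, P(D|F3) = 1/50
P(D) = P(D|F1)P(F1) + P(D|F2)P(F2) + P(D|F3)P(F3)
     = \frac{7}{250}
P(F1|D) = P(D|F1)P(F1) / P(D)
= \frac{2}{7}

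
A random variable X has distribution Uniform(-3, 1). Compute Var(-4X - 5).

For X ~ Uniform(-3, 1):
Var(X) = \frac{4}{3}
Var(-4X - 5) = (-4)² × Var(X) = 16 × \frac{4}{3} = \frac{64}{3}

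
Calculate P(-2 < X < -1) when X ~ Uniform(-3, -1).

P(-2 < X < -1) = ∫_{-2}^{-1} f(x) dx
where f(x) = \frac{1}{2}
= \frac{1}{2}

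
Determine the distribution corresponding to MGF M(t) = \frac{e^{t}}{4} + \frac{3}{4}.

The MGF M(t) = \frac{e^{t}}{4} + \frac{3}{4} is the standard form for the Bernoulli distribution.
Comparing with the known MGF formula identifies: Bernoulli(p=1/4)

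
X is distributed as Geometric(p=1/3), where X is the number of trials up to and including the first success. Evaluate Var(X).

For X ~ Geometric(p=1/3), where X is the number of trials up to and including the first success:
Var(X) = 6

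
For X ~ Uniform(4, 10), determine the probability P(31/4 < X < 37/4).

P(31/4 < X < 37/4) = ∫_{31/4}^{37/4} f(x) dx
where f(x) = \frac{1}{6}
= \frac{1}{4}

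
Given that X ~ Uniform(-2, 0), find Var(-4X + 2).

For X ~ Uniform(-2, 0):
Var(X) = \frac{1}{3}
Var(-4X + 2) = (-4)² × Var(X) = 16 × \frac{1}{3} = \frac{16}{3}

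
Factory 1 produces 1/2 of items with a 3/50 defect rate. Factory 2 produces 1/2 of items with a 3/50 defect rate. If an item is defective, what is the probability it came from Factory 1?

Using Bayes' theorem:
P(F1) = 1/2, P(D|F1) = 3/50
P(F2) = 1/2, P(D|F2) = 3/50
P(D) = P(D|F1)P(F1) + P(D|F2)P(F2)
     = \frac{3}{50}
P(F1|D) = P(D|F1)P(F1) / P(D)
= \frac{1}{2}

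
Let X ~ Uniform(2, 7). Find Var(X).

For X ~ Uniform(2, 7):
Var(X) = \frac{25}{12}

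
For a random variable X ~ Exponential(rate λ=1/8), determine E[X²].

Using the identity E[X²] = Var(X) + (E[X])²:
E[X] = 8
Var(X) = 64
E[X²] = 64 + (8)²
= 128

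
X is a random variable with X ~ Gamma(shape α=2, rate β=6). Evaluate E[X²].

Using the identity E[X²] = Var(X) + (E[X])²:
E[X] = \frac{1}{3}
Var(X) = \frac{1}{18}
E[X²] = \frac{1}{18} + (\frac{1}{3})²
= \frac{1}{6}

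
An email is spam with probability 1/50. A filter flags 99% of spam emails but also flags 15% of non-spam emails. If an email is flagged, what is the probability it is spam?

Let D = the rare event, + = positive/flagged.
P(D) = 1/50
P(+|D) = 99/100
P(+|D') = 15/100 = 3/20
P(+) = P(+|D)P(D) + P(+|D')P(D')
     = \frac{99}{100} × \frac{1}{50} + \frac{3}{20} × \frac{49}{50}
     = \frac{417}{2500}
P(D|+) = P(+|D)P(D)/P(+) = \frac{33}{278}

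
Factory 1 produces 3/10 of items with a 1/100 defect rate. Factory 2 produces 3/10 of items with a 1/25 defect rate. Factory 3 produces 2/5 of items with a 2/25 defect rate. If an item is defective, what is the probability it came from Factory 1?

Using Bayes' theorem:
P(F1) = 3/10, P(D|F1) = 1/100
P(F2) = 3/10, P(D|F2) = 1/25
P(F3) = 2/5, P(D|F3) = 2/25
P(D) = P(D|F1)P(F1) + P(D|F2)P(F2) + P(D|F3)P(F3)
     = \frac{47}{1000}
P(F1|D) = P(D|F1)P(F1) / P(D)
= \frac{3}{47}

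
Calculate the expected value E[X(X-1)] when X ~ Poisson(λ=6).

E[X(X-1)] = E[X² - X] = E[X²] - E[X]
E[X] = 6
E[X²] = Var(X) + (E[X])² = 6 + (6)² = 42
E[X(X-1)] = 42 - 6 = 36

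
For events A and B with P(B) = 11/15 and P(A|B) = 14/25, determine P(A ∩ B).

By definition, P(A|B) = P(A ∩ B) / P(B)
So P(A ∩ B) = P(A|B) × P(B)
= 14/25 × 11/15
= 154/375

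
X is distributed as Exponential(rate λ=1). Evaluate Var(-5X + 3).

For X ~ Exponential(rate λ=1):
Var(X) = 1
Var(-5X + 3) = (-5)² × Var(X) = 25 × 1 = 25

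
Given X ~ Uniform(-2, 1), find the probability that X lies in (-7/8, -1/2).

P(-7/8 < X < -1/2) = ∫_{-7/8}^{-1/2} f(x) dx
where f(x) = \frac{1}{3}
= \frac{1}{8}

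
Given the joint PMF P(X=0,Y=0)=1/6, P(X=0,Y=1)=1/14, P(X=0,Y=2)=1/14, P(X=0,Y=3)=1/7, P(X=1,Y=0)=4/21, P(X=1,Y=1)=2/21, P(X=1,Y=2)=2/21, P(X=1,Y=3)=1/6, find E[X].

First find marginal of X:
P(X=0) = 19/42
P(X=1) = 23/42
E[X] = 0 × 19/42 + 1 × 23/42 = 23/42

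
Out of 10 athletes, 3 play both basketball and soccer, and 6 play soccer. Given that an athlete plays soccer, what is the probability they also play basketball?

P(A ∩ B) = 3/10
P(B) = 6/10 = 3/5
P(A|B) = P(A ∩ B) / P(B) = (3/10) / (3/5) = 1/2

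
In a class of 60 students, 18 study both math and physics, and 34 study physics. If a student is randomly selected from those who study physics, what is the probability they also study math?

P(A ∩ B) = 18/60 = 3/10
P(B) = 34/60 = 17/30
P(A|B) = P(A ∩ B) / P(B) = (3/10) / (17/30) = 9/17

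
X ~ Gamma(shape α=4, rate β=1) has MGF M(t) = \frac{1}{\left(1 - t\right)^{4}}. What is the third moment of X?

To find E[X^3], compute M^(3)(0):
M^(1)(t) = \frac{4}{\left(1 - t\right)^{5}}
M^(2)(t) = \frac{20}{\left(1 - t\right)^{6}}
M^(3)(t) = \frac{120}{\left(1 - t\right)^{7}}
M^(3)(0) = 120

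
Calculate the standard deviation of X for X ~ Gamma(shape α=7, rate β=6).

For X ~ Gamma(shape α=7, rate β=6):
Var(X) = \frac{7}{36}
SD(X) = √(Var(X)) = √(\frac{7}{36}) = \frac{\sqrt{7}}{6}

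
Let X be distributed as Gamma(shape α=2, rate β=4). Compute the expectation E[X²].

Using the identity E[X²] = Var(X) + (E[X])²:
E[X] = \frac{1}{2}
Var(X) = \frac{1}{8}
E[X²] = \frac{1}{8} + (\frac{1}{2})²
= \frac{3}{8}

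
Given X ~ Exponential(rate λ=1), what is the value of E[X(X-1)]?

E[X(X-1)] = E[X² - X] = E[X²] - E[X]
E[X] = 1
E[X²] = Var(X) + (E[X])² = 1 + (1)² = 2
E[X(X-1)] = 2 - 1 = 1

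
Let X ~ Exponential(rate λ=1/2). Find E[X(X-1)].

E[X(X-1)] = E[X² - X] = E[X²] - E[X]
E[X] = 2
E[X²] = Var(X) + (E[X])² = 4 + (2)² = 8
E[X(X-1)] = 8 - 2 = 6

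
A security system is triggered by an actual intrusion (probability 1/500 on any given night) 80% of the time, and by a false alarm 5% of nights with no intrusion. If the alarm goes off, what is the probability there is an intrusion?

Let D = the rare event, + = positive/flagged.
P(D) = 1/500
P(+|D) = 80/100 = 4/5
P(+|D') = 5/100 = 1/20
P(+) = P(+|D)P(D) + P(+|D')P(D')
     = \frac{4}{5} × \frac{1}{500} + \frac{1}{20} × \frac{499}{500}
     = \frac{103}{2000}
P(D|+) = P(+|D)P(D)/P(+) = \frac{16}{515}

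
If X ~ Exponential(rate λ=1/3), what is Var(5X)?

For X ~ Exponential(rate λ=1/3):
Var(X) = 9
Var(5X) = (5)² × Var(X) = 25 × 9 = 225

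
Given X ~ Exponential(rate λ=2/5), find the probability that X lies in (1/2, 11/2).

P(1/2 < X < 11/2) = ∫_{1/2}^{11/2} f(x) dx
where f(x) = \frac{2 e^{- \frac{2 x}{5}}}{5}
= - \frac{1 - e^{2}}{e^{\frac{11}{5}}}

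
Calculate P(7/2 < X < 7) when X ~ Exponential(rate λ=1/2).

P(7/2 < X < 7) = ∫_{7/2}^{7} f(x) dx
where f(x) = \frac{e^{- \frac{x}{2}}}{2}
= - \frac{1}{e^{\frac{7}{2}}} + e^{- \frac{7}{4}}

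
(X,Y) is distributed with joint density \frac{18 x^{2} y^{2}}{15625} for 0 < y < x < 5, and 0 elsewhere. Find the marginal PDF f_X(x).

f_X(x) = ∫_0^x \frac{18 x^{2} y^{2}}{15625} dy = \frac{6 x^{5}}{15625}
for 0 < x < 5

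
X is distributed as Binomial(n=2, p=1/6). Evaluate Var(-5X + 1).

For X ~ Binomial(n=2, p=1/6):
Var(X) = \frac{5}{18}
Var(-5X + 1) = (-5)² × Var(X) = 25 × \frac{5}{18} = \frac{125}{18}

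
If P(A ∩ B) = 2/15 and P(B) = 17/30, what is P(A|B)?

P(A|B) = P(A ∩ B) / P(B)
= (2/15) / (17/30)
= 4/17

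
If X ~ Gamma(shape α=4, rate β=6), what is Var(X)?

For X ~ Gamma(shape α=4, rate β=6):
Var(X) = \frac{1}{9}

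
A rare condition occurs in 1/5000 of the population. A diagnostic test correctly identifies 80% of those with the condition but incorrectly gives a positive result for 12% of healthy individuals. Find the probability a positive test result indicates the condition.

Let D = the rare event, + = positive/flagged.
P(D) = 1/5000
P(+|D) = 80/100 = 4/5
P(+|D') = 12/100 = 3/25
P(+) = P(+|D)P(D) + P(+|D')P(D')
     = \frac{4}{5} × \frac{1}{5000} + \frac{3}{25} × \frac{4999}{5000}
     = \frac{15017}{125000}
P(D|+) = P(+|D)P(D)/P(+) = \frac{20}{15017}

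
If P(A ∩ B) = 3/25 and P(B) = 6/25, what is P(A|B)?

P(A|B) = P(A ∩ B) / P(B)
= (3/25) / (6/25)
= 1/2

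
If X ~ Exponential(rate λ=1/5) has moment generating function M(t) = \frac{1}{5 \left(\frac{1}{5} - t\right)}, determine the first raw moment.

To find E[X], compute M^(1)(0):
M^(1)(t) = \frac{1}{5 \left(\frac{1}{5} - t\right)^{2}}
M^(1)(0) = 5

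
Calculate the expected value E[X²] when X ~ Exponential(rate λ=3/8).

Using the identity E[X²] = Var(X) + (E[X])²:
E[X] = \frac{8}{3}
Var(X) = \frac{64}{9}
E[X²] = \frac{64}{9} + (\frac{8}{3})²
= \frac{128}{9}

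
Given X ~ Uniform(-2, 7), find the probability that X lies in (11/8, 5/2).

P(11/8 < X < 5/2) = ∫_{11/8}^{5/2} f(x) dx
where f(x) = \frac{1}{9}
= \frac{1}{8}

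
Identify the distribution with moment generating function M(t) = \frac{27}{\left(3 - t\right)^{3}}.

The MGF M(t) = \frac{27}{\left(3 - t\right)^{3}} is the standard form for the Gamma distribution.
Comparing with the known MGF formula identifies: Gamma(shape α=3, rate β=3)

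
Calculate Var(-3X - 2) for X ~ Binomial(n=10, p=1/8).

For X ~ Binomial(n=10, p=1/8):
Var(X) = \frac{35}{32}
Var(-3X - 2) = (-3)² × Var(X) = 9 × \frac{35}{32} = \frac{315}{32}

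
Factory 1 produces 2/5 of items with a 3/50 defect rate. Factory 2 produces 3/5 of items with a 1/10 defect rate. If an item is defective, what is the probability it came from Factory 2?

Using Bayes' theorem:
P(F1) = 2/5, P(D|F1) = 3/50
P(F2) = 3/5, P(D|F2) = 1/10
P(D) = P(D|F1)P(F1) + P(D|F2)P(F2)
     = \frac{21}{250}
P(F2|D) = P(D|F2)P(F2) / P(D)
= \frac{5}{7}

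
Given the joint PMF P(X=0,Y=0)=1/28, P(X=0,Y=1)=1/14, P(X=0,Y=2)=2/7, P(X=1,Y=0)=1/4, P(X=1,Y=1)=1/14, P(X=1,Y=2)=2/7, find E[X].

First find marginal of X:
P(X=0) = 11/28
P(X=1) = 17/28
E[X] = 0 × 11/28 + 1 × 17/28 = 17/28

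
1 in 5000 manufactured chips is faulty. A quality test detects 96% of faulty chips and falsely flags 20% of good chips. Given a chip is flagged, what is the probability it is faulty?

Let D = the rare event, + = positive/flagged.
P(D) = 1/5000
P(+|D) = 96/100 = 24/25
P(+|D') = 20/100 = 1/5
P(+) = P(+|D)P(D) + P(+|D')P(D')
     = \frac{24}{25} × \frac{1}{5000} + \frac{1}{5} × \frac{4999}{5000}
     = \frac{25019}{125000}
P(D|+) = P(+|D)P(D)/P(+) = \frac{24}{25019}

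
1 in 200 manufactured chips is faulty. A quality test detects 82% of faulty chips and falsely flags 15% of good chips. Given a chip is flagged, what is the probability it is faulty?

Let D = the rare event, + = positive/flagged.
P(D) = 1/200
P(+|D) = 82/100 = 41/50
P(+|D') = 15/100 = 3/20
P(+) = P(+|D)P(D) + P(+|D')P(D')
     = \frac{41}{50} × \frac{1}{200} + \frac{3}{20} × \frac{199}{200}
     = \frac{3067}{20000}
P(D|+) = P(+|D)P(D)/P(+) = \frac{82}{3067}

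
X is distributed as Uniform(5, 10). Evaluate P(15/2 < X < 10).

P(15/2 < X < 10) = ∫_{15/2}^{10} f(x) dx
where f(x) = \frac{1}{5}
= \frac{1}{2}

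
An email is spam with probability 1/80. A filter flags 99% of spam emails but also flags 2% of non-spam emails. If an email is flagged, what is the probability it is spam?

Let D = the rare event, + = positive/flagged.
P(D) = 1/80
P(+|D) = 99/100
P(+|D') = 2/100 = 1/50
P(+) = P(+|D)P(D) + P(+|D')P(D')
     = \frac{99}{100} × \frac{1}{80} + \frac{1}{50} × \frac{79}{80}
     = \frac{257}{8000}
P(D|+) = P(+|D)P(D)/P(+) = \frac{99}{257}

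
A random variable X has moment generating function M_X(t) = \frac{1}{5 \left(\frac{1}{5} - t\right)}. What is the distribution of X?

The MGF M(t) = \frac{1}{5 \left(\frac{1}{5} - t\right)} is the standard form for the Exponential distribution.
Comparing with the known MGF formula identifies: Exponential(rate λ=1/5)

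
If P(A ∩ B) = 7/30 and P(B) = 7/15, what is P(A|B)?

P(A|B) = P(A ∩ B) / P(B)
= (7/30) / (7/15)
= 1/2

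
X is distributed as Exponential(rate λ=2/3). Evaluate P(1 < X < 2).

P(1 < X < 2) = ∫_{1}^{2} f(x) dx
where f(x) = \frac{2 e^{- \frac{2 x}{3}}}{3}
= - \frac{1 - e^{\frac{2}{3}}}{e^{\frac{4}{3}}}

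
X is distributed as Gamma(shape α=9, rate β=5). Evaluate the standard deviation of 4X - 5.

For X ~ Gamma(shape α=9, rate β=5):
Var(X) = \frac{9}{25}
SD(X) = √(Var(X)) = √(\frac{9}{25}) = \frac{3}{5}
SD(4X - 5) = |4| × SD(X) = 4 × \frac{3}{5} = \frac{12}{5}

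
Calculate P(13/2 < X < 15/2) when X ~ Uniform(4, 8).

P(13/2 < X < 15/2) = ∫_{13/2}^{15/2} f(x) dx
where f(x) = \frac{1}{4}
= \frac{1}{4}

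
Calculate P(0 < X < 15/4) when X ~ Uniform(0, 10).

P(0 < X < 15/4) = ∫_{0}^{15/4} f(x) dx
where f(x) = \frac{1}{10}
= \frac{3}{8}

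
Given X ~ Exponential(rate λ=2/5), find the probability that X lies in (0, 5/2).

P(0 < X < 5/2) = ∫_{0}^{5/2} f(x) dx
where f(x) = \frac{2 e^{- \frac{2 x}{5}}}{5}
= 1 - e^{-1}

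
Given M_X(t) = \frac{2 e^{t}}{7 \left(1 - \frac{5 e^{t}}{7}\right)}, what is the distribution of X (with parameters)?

The MGF M(t) = \frac{2 e^{t}}{7 \left(1 - \frac{5 e^{t}}{7}\right)} is the standard form for the Geometric distribution.
Comparing with the known MGF formula identifies: Geometric(p=2/7), X = trial number of first success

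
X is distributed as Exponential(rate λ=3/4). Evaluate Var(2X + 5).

For X ~ Exponential(rate λ=3/4):
Var(X) = \frac{16}{9}
Var(2X + 5) = (2)² × Var(X) = 4 × \frac{16}{9} = \frac{64}{9}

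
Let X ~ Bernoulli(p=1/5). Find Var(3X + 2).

For X ~ Bernoulli(p=1/5):
Var(X) = \frac{4}{25}
Var(3X + 2) = (3)² × Var(X) = 9 × \frac{4}{25} = \frac{36}{25}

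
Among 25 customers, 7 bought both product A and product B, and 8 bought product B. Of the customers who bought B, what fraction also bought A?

P(A ∩ B) = 7/25
P(B) = 8/25
P(A|B) = P(A ∩ B) / P(B) = (7/25) / (8/25) = 7/8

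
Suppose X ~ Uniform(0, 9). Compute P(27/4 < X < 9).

P(27/4 < X < 9) = ∫_{27/4}^{9} f(x) dx
where f(x) = \frac{1}{9}
= \frac{1}{4}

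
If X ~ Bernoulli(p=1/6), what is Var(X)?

For X ~ Bernoulli(p=1/6):
Var(X) = \frac{5}{36}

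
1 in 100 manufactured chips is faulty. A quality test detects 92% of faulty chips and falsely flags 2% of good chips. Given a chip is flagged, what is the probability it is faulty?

Let D = the rare event, + = positive/flagged.
P(D) = 1/100
P(+|D) = 92/100 = 23/25
P(+|D') = 2/100 = 1/50
P(+) = P(+|D)P(D) + P(+|D')P(D')
     = \frac{23}{25} × \frac{1}{100} + \frac{1}{50} × \frac{99}{100}
     = \frac{29}{1000}
P(D|+) = P(+|D)P(D)/P(+) = \frac{46}{145}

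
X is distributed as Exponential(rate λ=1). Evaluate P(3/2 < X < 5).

P(3/2 < X < 5) = ∫_{3/2}^{5} f(x) dx
where f(x) = e^{- x}
= - \frac{1}{e^{5}} + e^{- \frac{3}{2}}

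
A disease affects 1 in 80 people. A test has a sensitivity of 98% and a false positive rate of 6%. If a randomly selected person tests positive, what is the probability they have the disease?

Let D = the rare event, + = positive/flagged.
P(D) = 1/80
P(+|D) = 98/100 = 49/50
P(+|D') = 6/100 = 3/50
P(+) = P(+|D)P(D) + P(+|D')P(D')
     = \frac{49}{50} × \frac{1}{80} + \frac{3}{50} × \frac{79}{80}
     = \frac{143}{2000}
P(D|+) = P(+|D)P(D)/P(+) = \frac{49}{286}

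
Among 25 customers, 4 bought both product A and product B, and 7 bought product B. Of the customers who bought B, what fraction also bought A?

P(A ∩ B) = 4/25
P(B) = 7/25
P(A|B) = P(A ∩ B) / P(B) = (4/25) / (7/25) = 4/7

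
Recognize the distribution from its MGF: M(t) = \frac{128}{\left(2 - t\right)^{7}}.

The MGF M(t) = \frac{128}{\left(2 - t\right)^{7}} is the standard form for the Gamma distribution.
Comparing with the known MGF formula identifies: Gamma(shape α=7, rate β=2)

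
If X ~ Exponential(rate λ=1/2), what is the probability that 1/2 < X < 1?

P(1/2 < X < 1) = ∫_{1/2}^{1} f(x) dx
where f(x) = \frac{e^{- \frac{x}{2}}}{2}
= - \frac{1}{e^{\frac{1}{2}}} + e^{- \frac{1}{4}}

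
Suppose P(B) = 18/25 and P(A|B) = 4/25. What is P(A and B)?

By definition, P(A|B) = P(A ∩ B) / P(B)
So P(A ∩ B) = P(A|B) × P(B)
= 4/25 × 18/25
= 72/625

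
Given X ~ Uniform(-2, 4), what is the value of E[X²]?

Using the identity E[X²] = Var(X) + (E[X])²:
E[X] = 1
Var(X) = 3
E[X²] = 3 + (1)²
= 4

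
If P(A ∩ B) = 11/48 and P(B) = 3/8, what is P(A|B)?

P(A|B) = P(A ∩ B) / P(B)
= (11/48) / (3/8)
= 11/18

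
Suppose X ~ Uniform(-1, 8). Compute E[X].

For X ~ Uniform(-1, 8), the expected value is:
E[X] = \frac{7}{2}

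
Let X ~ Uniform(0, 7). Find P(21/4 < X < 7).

P(21/4 < X < 7) = ∫_{21/4}^{7} f(x) dx
where f(x) = \frac{1}{7}
= \frac{1}{4}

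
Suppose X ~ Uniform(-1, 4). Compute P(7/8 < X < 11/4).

P(7/8 < X < 11/4) = ∫_{7/8}^{11/4} f(x) dx
where f(x) = \frac{1}{5}
= \frac{3}{8}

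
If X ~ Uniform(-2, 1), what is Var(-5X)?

For X ~ Uniform(-2, 1):
Var(X) = \frac{3}{4}
Var(-5X) = (-5)² × Var(X) = 25 × \frac{3}{4} = \frac{75}{4}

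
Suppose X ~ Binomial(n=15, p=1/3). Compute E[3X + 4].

For X ~ Binomial(n=15, p=1/3):
E[X] = 5
E[3X + 4] = 3 × E[X] + 4 = 19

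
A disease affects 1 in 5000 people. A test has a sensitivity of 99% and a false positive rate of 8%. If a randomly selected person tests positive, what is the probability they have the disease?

Let D = the rare event, + = positive/flagged.
P(D) = 1/5000
P(+|D) = 99/100
P(+|D') = 8/100 = 2/25
P(+) = P(+|D)P(D) + P(+|D')P(D')
     = \frac{99}{100} × \frac{1}{5000} + \frac{2}{25} × \frac{4999}{5000}
     = \frac{40091}{500000}
P(D|+) = P(+|D)P(D)/P(+) = \frac{99}{40091}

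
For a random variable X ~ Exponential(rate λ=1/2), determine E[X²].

Using the identity E[X²] = Var(X) + (E[X])²:
E[X] = 2
Var(X) = 4
E[X²] = 4 + (2)²
= 8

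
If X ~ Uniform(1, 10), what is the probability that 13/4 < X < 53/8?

P(13/4 < X < 53/8) = ∫_{13/4}^{53/8} f(x) dx
where f(x) = \frac{1}{9}
= \frac{3}{8}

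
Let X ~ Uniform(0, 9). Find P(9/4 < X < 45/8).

P(9/4 < X < 45/8) = ∫_{9/4}^{45/8} f(x) dx
where f(x) = \frac{1}{9}
= \frac{3}{8}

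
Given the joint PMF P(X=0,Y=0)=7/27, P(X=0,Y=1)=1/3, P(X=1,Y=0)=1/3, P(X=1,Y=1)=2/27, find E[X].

First find marginal of X:
P(X=0) = 16/27
P(X=1) = 11/27
E[X] = 0 × 16/27 + 1 × 11/27 = 11/27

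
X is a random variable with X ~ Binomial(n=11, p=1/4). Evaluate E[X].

For X ~ Binomial(n=11, p=1/4), the expected value is:
E[X] = \frac{11}{4}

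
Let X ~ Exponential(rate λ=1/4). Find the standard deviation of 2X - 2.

For X ~ Exponential(rate λ=1/4):
Var(X) = 16
SD(X) = √(Var(X)) = √(16) = 4
SD(2X - 2) = |2| × SD(X) = 2 × 4 = 8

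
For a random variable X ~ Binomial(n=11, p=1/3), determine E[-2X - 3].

For X ~ Binomial(n=11, p=1/3):
E[X] = \frac{11}{3}
E[-2X - 3] = -2 × E[X] - 3 = - \frac{31}{3}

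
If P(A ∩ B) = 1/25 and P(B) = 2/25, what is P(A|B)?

P(A|B) = P(A ∩ B) / P(B)
= (1/25) / (2/25)
= 1/2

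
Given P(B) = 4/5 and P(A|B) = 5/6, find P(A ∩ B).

By definition, P(A|B) = P(A ∩ B) / P(B)
So P(A ∩ B) = P(A|B) × P(B)
= 5/6 × 4/5
= 2/3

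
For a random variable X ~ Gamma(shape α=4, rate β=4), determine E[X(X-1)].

E[X(X-1)] = E[X² - X] = E[X²] - E[X]
E[X] = 1
E[X²] = Var(X) + (E[X])² = \frac{1}{4} + (1)² = \frac{5}{4}
E[X(X-1)] = \frac{5}{4} - 1 = \frac{1}{4}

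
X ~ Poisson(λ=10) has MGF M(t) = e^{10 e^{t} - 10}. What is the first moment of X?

To find E[X], compute M^(1)(0):
M^(1)(t) = 10 e^{t} e^{10 e^{t} - 10}
M^(1)(0) = 10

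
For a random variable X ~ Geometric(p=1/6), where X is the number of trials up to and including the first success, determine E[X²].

Using the identity E[X²] = Var(X) + (E[X])²:
E[X] = 6
Var(X) = 30
E[X²] = 30 + (6)²
= 66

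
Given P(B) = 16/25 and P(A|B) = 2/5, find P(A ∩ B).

By definition, P(A|B) = P(A ∩ B) / P(B)
So P(A ∩ B) = P(A|B) × P(B)
= 2/5 × 16/25
= 32/125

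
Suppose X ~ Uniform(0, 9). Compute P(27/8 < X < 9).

P(27/8 < X < 9) = ∫_{27/8}^{9} f(x) dx
where f(x) = \frac{1}{9}
= \frac{5}{8}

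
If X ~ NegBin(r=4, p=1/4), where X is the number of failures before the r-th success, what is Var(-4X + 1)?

For X ~ NegBin(r=4, p=1/4), where X is the number of failures before the r-th success:
Var(X) = 48
Var(-4X + 1) = (-4)² × Var(X) = 16 × 48 = 768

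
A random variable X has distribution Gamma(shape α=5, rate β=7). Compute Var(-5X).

For X ~ Gamma(shape α=5, rate β=7):
Var(X) = \frac{5}{49}
Var(-5X) = (-5)² × Var(X) = 25 × \frac{5}{49} = \frac{125}{49}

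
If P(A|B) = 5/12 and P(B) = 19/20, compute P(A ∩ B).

By definition, P(A|B) = P(A ∩ B) / P(B)
So P(A ∩ B) = P(A|B) × P(B)
= 5/12 × 19/20
= 19/48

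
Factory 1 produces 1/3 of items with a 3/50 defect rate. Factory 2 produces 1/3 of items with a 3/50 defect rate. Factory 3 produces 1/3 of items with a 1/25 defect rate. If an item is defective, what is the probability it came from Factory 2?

Using Bayes' theorem:
P(F1) = 1/3, P(D|F1) = 3/50
P(F2) = 1/3, P(D|F2) = 3/50
P(F3) = 1/3, P(D|F3) = 1/25
P(D) = P(D|F1)P(F1) + P(D|F2)P(F2) + P(D|F3)P(F3)
     = \frac{4}{75}
P(F2|D) = P(D|F2)P(F2) / P(D)
= \frac{3}{8}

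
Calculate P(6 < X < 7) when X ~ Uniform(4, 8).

P(6 < X < 7) = ∫_{6}^{7} f(x) dx
where f(x) = \frac{1}{4}
= \frac{1}{4}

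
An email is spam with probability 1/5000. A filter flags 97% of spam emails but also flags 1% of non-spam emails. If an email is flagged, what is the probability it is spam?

Let D = the rare event, + = positive/flagged.
P(D) = 1/5000
P(+|D) = 97/100
P(+|D') = 1/100
P(+) = P(+|D)P(D) + P(+|D')P(D')
     = \frac{97}{100} × \frac{1}{5000} + \frac{1}{100} × \frac{4999}{5000}
     = \frac{637}{62500}
P(D|+) = P(+|D)P(D)/P(+) = \frac{97}{5096}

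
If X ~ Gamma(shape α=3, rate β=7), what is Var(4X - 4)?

For X ~ Gamma(shape α=3, rate β=7):
Var(X) = \frac{3}{49}
Var(4X - 4) = (4)² × Var(X) = 16 × \frac{3}{49} = \frac{48}{49}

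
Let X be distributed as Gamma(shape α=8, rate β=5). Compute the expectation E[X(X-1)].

E[X(X-1)] = E[X² - X] = E[X²] - E[X]
E[X] = \frac{8}{5}
E[X²] = Var(X) + (E[X])² = \frac{8}{25} + (\frac{8}{5})² = \frac{72}{25}
E[X(X-1)] = \frac{72}{25} - \frac{8}{5} = \frac{32}{25}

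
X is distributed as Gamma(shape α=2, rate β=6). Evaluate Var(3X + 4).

For X ~ Gamma(shape α=2, rate β=6):
Var(X) = \frac{1}{18}
Var(3X + 4) = (3)² × Var(X) = 9 × \frac{1}{18} = \frac{1}{2}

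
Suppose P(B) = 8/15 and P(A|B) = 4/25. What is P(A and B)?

By definition, P(A|B) = P(A ∩ B) / P(B)
So P(A ∩ B) = P(A|B) × P(B)
= 4/25 × 8/15
= 32/375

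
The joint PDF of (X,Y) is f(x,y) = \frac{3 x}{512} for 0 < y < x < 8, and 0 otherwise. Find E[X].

f_X(x) = ∫_0^x \frac{3 x}{512} dy = \frac{3 x^{2}}{512}
E[X] = ∫_0^8 x × (\frac{3 x^{2}}{512}) dx = 6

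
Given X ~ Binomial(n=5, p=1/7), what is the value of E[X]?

For X ~ Binomial(n=5, p=1/7), the expected value is:
E[X] = \frac{5}{7}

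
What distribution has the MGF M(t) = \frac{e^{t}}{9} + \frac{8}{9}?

The MGF M(t) = \frac{e^{t}}{9} + \frac{8}{9} is the standard form for the Bernoulli distribution.
Comparing with the known MGF formula identifies: Bernoulli(p=1/9)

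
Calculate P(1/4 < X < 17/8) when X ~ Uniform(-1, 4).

P(1/4 < X < 17/8) = ∫_{1/4}^{17/8} f(x) dx
where f(x) = \frac{1}{5}
= \frac{3}{8}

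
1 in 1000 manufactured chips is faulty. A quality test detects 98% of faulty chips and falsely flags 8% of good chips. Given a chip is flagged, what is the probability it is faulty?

Let D = the rare event, + = positive/flagged.
P(D) = 1/1000
P(+|D) = 98/100 = 49/50
P(+|D') = 8/100 = 2/25
P(+) = P(+|D)P(D) + P(+|D')P(D')
     = \frac{49}{50} × \frac{1}{1000} + \frac{2}{25} × \frac{999}{1000}
     = \frac{809}{10000}
P(D|+) = P(+|D)P(D)/P(+) = \frac{49}{4045}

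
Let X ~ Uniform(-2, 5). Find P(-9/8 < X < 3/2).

P(-9/8 < X < 3/2) = ∫_{-9/8}^{3/2} f(x) dx
where f(x) = \frac{1}{7}
= \frac{3}{8}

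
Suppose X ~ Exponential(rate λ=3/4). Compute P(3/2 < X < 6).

P(3/2 < X < 6) = ∫_{3/2}^{6} f(x) dx
where f(x) = \frac{3 e^{- \frac{3 x}{4}}}{4}
= - \frac{1}{e^{\frac{9}{2}}} + e^{- \frac{9}{8}}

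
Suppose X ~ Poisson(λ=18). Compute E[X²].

Using the identity E[X²] = Var(X) + (E[X])²:
E[X] = 18
Var(X) = 18
E[X²] = 18 + (18)²
= 342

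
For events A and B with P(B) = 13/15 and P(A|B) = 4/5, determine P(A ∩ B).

By definition, P(A|B) = P(A ∩ B) / P(B)
So P(A ∩ B) = P(A|B) × P(B)
= 4/5 × 13/15
= 52/75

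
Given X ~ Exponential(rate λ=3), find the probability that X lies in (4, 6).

P(4 < X < 6) = ∫_{4}^{6} f(x) dx
where f(x) = 3 e^{- 3 x}
= - \frac{1 - e^{6}}{e^{18}}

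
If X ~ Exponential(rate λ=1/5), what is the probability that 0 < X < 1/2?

P(0 < X < 1/2) = ∫_{0}^{1/2} f(x) dx
where f(x) = \frac{e^{- \frac{x}{5}}}{5}
= 1 - e^{- \frac{1}{10}}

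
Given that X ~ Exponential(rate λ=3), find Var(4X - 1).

For X ~ Exponential(rate λ=3):
Var(X) = \frac{1}{9}
Var(4X - 1) = (4)² × Var(X) = 16 × \frac{1}{9} = \frac{16}{9}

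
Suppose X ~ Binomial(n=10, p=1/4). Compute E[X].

For X ~ Binomial(n=10, p=1/4), the expected value is:
E[X] = \frac{5}{2}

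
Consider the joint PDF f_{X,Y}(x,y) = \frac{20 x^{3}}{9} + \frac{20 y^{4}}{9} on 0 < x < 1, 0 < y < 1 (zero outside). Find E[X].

E[X] = ∫_0^1 ∫_0^1 x × f(x,y) dy dx
= ∫_0^1 ∫_0^1 x × (\frac{20 x^{3}}{9} + \frac{20 y^{4}}{9}) dy dx
= \frac{2}{3}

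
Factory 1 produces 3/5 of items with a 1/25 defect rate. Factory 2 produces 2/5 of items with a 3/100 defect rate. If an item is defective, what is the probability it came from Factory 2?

Using Bayes' theorem:
P(F1) = 3/5, P(D|F1) = 1/25
P(F2) = 2/5, P(D|F2) = 3/100
P(D) = P(D|F1)P(F1) + P(D|F2)P(F2)
     = \frac{9}{250}
P(F2|D) = P(D|F2)P(F2) / P(D)
= \frac{1}{3}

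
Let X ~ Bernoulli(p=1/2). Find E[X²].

Using the identity E[X²] = Var(X) + (E[X])²:
E[X] = \frac{1}{2}
Var(X) = \frac{1}{4}
E[X²] = \frac{1}{4} + (\frac{1}{2})²
= \frac{1}{2}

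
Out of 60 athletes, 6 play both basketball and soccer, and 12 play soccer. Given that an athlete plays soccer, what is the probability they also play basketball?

P(A ∩ B) = 6/60 = 1/10
P(B) = 12/60 = 1/5
P(A|B) = P(A ∩ B) / P(B) = (1/10) / (1/5) = 1/2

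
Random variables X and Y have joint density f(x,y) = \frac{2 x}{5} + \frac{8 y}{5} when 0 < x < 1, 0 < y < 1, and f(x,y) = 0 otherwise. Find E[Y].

E[Y] = ∫_0^1 ∫_0^1 y × f(x,y) dx dy
= \frac{19}{30}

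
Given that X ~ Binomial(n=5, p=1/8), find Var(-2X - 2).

For X ~ Binomial(n=5, p=1/8):
Var(X) = \frac{35}{64}
Var(-2X - 2) = (-2)² × Var(X) = 4 × \frac{35}{64} = \frac{35}{16}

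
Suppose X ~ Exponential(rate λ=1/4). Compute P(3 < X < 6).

P(3 < X < 6) = ∫_{3}^{6} f(x) dx
where f(x) = \frac{e^{- \frac{x}{4}}}{4}
= - \frac{1}{e^{\frac{3}{2}}} + e^{- \frac{3}{4}}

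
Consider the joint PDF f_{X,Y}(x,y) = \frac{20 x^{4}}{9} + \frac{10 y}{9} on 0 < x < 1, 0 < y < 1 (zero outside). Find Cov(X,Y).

E[XY] = ∫∫ xy × f(x,y) dx dy = \frac{10}{27}
E[X] = \frac{35}{54}
E[Y] = \frac{16}{27}
Cov(X,Y) = E[XY] - E[X]E[Y] = - \frac{10}{729}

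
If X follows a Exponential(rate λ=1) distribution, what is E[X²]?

Using the identity E[X²] = Var(X) + (E[X])²:
E[X] = 1
Var(X) = 1
E[X²] = 1 + (1)²
= 2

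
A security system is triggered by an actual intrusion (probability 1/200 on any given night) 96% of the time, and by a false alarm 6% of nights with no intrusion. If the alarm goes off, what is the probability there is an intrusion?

Let D = the rare event, + = positive/flagged.
P(D) = 1/200
P(+|D) = 96/100 = 24/25
P(+|D') = 6/100 = 3/50
P(+) = P(+|D)P(D) + P(+|D')P(D')
     = \frac{24}{25} × \frac{1}{200} + \frac{3}{50} × \frac{199}{200}
     = \frac{129}{2000}
P(D|+) = P(+|D)P(D)/P(+) = \frac{16}{215}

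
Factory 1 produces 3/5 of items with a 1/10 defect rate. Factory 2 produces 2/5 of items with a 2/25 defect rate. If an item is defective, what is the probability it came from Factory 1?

Using Bayes' theorem:
P(F1) = 3/5, P(D|F1) = 1/10
P(F2) = 2/5, P(D|F2) = 2/25
P(D) = P(D|F1)P(F1) + P(D|F2)P(F2)
     = \frac{23}{250}
P(F1|D) = P(D|F1)P(F1) / P(D)
= \frac{15}{23}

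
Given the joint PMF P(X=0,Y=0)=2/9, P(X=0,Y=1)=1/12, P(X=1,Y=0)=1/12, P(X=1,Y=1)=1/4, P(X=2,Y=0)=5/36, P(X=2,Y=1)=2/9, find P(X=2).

P(X=2) = P(X=2,Y=0) + P(X=2,Y=1)
= 5/36 + 2/9
= 13/36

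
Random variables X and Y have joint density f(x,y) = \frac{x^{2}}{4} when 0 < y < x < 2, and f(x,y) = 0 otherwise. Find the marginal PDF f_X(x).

f_X(x) = ∫_0^x \frac{x^{2}}{4} dy = \frac{x^{3}}{4}
for 0 < x < 2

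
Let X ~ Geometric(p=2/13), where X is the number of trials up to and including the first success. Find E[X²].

Using the identity E[X²] = Var(X) + (E[X])²:
E[X] = \frac{13}{2}
Var(X) = \frac{143}{4}
E[X²] = \frac{143}{4} + (\frac{13}{2})²
= 78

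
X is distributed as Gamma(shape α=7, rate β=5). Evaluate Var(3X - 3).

For X ~ Gamma(shape α=7, rate β=5):
Var(X) = \frac{7}{25}
Var(3X - 3) = (3)² × Var(X) = 9 × \frac{7}{25} = \frac{63}{25}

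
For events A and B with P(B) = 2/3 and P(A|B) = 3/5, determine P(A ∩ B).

By definition, P(A|B) = P(A ∩ B) / P(B)
So P(A ∩ B) = P(A|B) × P(B)
= 3/5 × 2/3
= 2/5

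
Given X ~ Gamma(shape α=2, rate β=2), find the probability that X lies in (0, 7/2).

P(0 < X < 7/2) = ∫_{0}^{7/2} f(x) dx
where f(x) = 4 x e^{- 2 x}
= 1 - \frac{8}{e^{7}}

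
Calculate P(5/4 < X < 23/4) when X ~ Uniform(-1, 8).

P(5/4 < X < 23/4) = ∫_{5/4}^{23/4} f(x) dx
where f(x) = \frac{1}{9}
= \frac{1}{2}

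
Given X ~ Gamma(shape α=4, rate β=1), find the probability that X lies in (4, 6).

P(4 < X < 6) = ∫_{4}^{6} f(x) dx
where f(x) = \frac{x^{3} e^{- x}}{6}
= \frac{-183 + 71 e^{2}}{3 e^{6}}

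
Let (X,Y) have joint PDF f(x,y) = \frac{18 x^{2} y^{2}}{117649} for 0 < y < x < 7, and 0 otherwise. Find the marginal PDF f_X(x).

f_X(x) = ∫_0^x \frac{18 x^{2} y^{2}}{117649} dy = \frac{6 x^{5}}{117649}
for 0 < x < 7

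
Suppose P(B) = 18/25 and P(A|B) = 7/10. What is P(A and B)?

By definition, P(A|B) = P(A ∩ B) / P(B)
So P(A ∩ B) = P(A|B) × P(B)
= 7/10 × 18/25
= 63/125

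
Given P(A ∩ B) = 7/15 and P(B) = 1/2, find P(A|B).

P(A|B) = P(A ∩ B) / P(B)
= (7/15) / (1/2)
= 14/15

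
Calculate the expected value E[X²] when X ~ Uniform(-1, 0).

Using the identity E[X²] = Var(X) + (E[X])²:
E[X] = - \frac{1}{2}
Var(X) = \frac{1}{12}
E[X²] = \frac{1}{12} + (- \frac{1}{2})²
= \frac{1}{3}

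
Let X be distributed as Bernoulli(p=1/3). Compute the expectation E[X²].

Using the identity E[X²] = Var(X) + (E[X])²:
E[X] = \frac{1}{3}
Var(X) = \frac{2}{9}
E[X²] = \frac{2}{9} + (\frac{1}{3})²
= \frac{1}{3}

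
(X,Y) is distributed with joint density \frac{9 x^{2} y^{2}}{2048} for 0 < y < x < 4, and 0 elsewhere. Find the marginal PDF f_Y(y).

f_Y(y) = ∫_y^4 \frac{9 x^{2} y^{2}}{2048} dx = \frac{3 y^{2} \left(64 - y^{3}\right)}{2048}
for 0 < y < 4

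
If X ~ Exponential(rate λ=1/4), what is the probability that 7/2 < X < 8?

P(7/2 < X < 8) = ∫_{7/2}^{8} f(x) dx
where f(x) = \frac{e^{- \frac{x}{4}}}{4}
= - \frac{1}{e^{2}} + e^{- \frac{7}{8}}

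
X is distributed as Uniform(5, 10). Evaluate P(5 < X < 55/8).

P(5 < X < 55/8) = ∫_{5}^{55/8} f(x) dx
where f(x) = \frac{1}{5}
= \frac{3}{8}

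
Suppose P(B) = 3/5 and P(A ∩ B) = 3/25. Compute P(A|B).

P(A|B) = P(A ∩ B) / P(B)
= (3/25) / (3/5)
= 1/5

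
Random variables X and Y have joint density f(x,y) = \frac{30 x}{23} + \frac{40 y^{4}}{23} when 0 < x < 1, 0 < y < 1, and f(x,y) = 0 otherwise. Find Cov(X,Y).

E[XY] = ∫∫ xy × f(x,y) dx dy = \frac{25}{69}
E[X] = \frac{14}{23}
E[Y] = \frac{85}{138}
Cov(X,Y) = E[XY] - E[X]E[Y] = - \frac{20}{1587}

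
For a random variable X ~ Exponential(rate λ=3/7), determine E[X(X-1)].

E[X(X-1)] = E[X² - X] = E[X²] - E[X]
E[X] = \frac{7}{3}
E[X²] = Var(X) + (E[X])² = \frac{49}{9} + (\frac{7}{3})² = \frac{98}{9}
E[X(X-1)] = \frac{98}{9} - \frac{7}{3} = \frac{77}{9}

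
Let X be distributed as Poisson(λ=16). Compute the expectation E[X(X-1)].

E[X(X-1)] = E[X² - X] = E[X²] - E[X]
E[X] = 16
E[X²] = Var(X) + (E[X])² = 16 + (16)² = 272
E[X(X-1)] = 272 - 16 = 256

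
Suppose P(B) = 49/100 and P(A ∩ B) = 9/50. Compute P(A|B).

P(A|B) = P(A ∩ B) / P(B)
= (9/50) / (49/100)
= 18/49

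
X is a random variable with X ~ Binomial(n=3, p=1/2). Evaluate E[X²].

Using the identity E[X²] = Var(X) + (E[X])²:
E[X] = \frac{3}{2}
Var(X) = \frac{3}{4}
E[X²] = \frac{3}{4} + (\frac{3}{2})²
= 3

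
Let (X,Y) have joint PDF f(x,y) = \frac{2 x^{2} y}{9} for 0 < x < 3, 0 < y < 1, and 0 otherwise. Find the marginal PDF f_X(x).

f_X(x) = ∫_0^1 f(x,y) dy
= ∫_0^1 \frac{2 x^{2} y}{9} dy
= \frac{x^{2}}{9} for 0 < x < 3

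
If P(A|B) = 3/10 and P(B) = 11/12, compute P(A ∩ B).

By definition, P(A|B) = P(A ∩ B) / P(B)
So P(A ∩ B) = P(A|B) × P(B)
= 3/10 × 11/12
= 11/40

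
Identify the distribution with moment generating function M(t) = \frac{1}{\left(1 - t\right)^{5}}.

The MGF M(t) = \frac{1}{\left(1 - t\right)^{5}} is the standard form for the Gamma distribution.
Comparing with the known MGF formula identifies: Gamma(shape α=5, rate β=1)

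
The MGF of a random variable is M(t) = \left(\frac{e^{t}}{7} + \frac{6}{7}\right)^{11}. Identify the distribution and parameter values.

The MGF M(t) = \left(\frac{e^{t}}{7} + \frac{6}{7}\right)^{11} is the standard form for the Binomial distribution.
Comparing with the known MGF formula identifies: Binomial(n=11, p=1/7)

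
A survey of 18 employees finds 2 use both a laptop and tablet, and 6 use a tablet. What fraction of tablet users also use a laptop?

P(A ∩ B) = 2/18 = 1/9
P(B) = 6/18 = 1/3
P(A|B) = P(A ∩ B) / P(B) = (1/9) / (1/3) = 1/3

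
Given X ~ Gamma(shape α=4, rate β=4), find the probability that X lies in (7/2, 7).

P(7/2 < X < 7) = ∫_{7/2}^{7} f(x) dx
where f(x) = \frac{128 x^{3} e^{- 4 x}}{3}
= \frac{-12239 + 1711 e^{14}}{3 e^{28}}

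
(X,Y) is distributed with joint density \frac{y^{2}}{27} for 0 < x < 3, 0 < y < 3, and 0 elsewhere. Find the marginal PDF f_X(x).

f_X(x) = ∫_0^3 f(x,y) dy
= ∫_0^3 \frac{y^{2}}{27} dy
= \frac{1}{3} for 0 < x < 3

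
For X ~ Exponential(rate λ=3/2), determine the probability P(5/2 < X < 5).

P(5/2 < X < 5) = ∫_{5/2}^{5} f(x) dx
where f(x) = \frac{3 e^{- \frac{3 x}{2}}}{2}
= - \frac{1}{e^{\frac{15}{2}}} + e^{- \frac{15}{4}}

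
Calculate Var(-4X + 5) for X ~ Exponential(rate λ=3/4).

For X ~ Exponential(rate λ=3/4):
Var(X) = \frac{16}{9}
Var(-4X + 5) = (-4)² × Var(X) = 16 × \frac{16}{9} = \frac{256}{9}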